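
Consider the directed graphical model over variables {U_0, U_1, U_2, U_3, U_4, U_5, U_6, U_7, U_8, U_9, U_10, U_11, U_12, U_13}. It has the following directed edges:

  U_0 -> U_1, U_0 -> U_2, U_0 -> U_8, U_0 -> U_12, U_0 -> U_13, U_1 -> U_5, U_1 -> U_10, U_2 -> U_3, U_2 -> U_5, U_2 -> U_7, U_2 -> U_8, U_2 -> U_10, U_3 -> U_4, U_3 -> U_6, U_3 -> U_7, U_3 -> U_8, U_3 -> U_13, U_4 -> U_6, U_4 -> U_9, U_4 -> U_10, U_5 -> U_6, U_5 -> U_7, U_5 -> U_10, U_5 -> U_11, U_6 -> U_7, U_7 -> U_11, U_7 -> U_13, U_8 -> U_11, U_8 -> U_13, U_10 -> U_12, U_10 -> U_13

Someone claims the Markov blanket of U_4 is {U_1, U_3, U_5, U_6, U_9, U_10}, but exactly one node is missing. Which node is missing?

U_2

The Markov blanket of a node is its parents, its children, and the other parents of its children.
U_4's parents: U_3.
Children of U_4: U_6, U_9, U_10.
Co-parents of U_4 (other parents of its children):
  U_6's other parents are U_3, U_5.
  U_9: no additional parents.
  U_10 also has parents U_1, U_2, U_5.
MB(U_4) = {U_1, U_2, U_3, U_5, U_6, U_9, U_10}.
Comparing with the claimed set, U_2 is missing.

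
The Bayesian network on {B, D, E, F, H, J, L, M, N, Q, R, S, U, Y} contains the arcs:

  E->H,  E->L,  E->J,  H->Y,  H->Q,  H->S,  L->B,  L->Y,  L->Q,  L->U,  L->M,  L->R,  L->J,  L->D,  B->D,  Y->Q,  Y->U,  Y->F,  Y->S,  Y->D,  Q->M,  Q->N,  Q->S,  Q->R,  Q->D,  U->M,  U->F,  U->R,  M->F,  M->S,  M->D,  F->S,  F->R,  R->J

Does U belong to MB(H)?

No

Parents of H: E.
H's children: Q, S, Y.
Other parents of H's children:
  Y also has parent L.
  parents(Q) \ {H} = {L, Y}.
  parents(S) \ {H} = {F, M, Q, Y}.
MB(H) = {E, F, L, M, Q, S, Y}; U is not in this set.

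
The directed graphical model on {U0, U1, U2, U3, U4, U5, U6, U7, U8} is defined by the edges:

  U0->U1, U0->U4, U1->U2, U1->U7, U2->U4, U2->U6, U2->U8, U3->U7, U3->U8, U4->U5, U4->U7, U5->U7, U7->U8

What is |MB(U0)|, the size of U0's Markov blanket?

3

Ch(U0) = {U1, U4}.
Parents of U0: none.
For each child, the remaining parents (spouses of U0):
  U1: —
  U4: U2
MB(U0) = {U1, U2, U4}, which has 3 nodes.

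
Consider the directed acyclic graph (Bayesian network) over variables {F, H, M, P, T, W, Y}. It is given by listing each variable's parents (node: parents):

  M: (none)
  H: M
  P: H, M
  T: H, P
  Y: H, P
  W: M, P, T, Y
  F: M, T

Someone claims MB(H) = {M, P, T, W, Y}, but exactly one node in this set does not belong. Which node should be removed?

W

H has parent M.
H's children: P, T, Y.
For each child, the remaining parents (spouses of H):
  P's other parent is M.
  T also has parent P.
  parents(Y) \ {H} = {P}.
MB(H) = {M, P, T, Y}.
W is neither a parent, child, nor co-parent of H, so it does not belong.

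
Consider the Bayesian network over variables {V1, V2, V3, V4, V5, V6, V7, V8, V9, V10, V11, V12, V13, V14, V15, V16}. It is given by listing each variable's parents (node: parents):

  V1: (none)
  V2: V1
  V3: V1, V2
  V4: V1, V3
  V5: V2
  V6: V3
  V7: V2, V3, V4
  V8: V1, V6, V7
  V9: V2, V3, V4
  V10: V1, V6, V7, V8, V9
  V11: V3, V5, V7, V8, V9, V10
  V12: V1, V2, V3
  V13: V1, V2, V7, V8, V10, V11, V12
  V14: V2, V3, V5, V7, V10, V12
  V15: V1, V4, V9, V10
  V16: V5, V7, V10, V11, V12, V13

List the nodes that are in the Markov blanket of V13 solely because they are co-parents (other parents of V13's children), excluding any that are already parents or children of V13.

{V5}

Children of V13: V16.
  parents(V16) \ {V13} = {V5, V7, V10, V11, V12}.
Excluding nodes already adjacent to V13 (V1, V2, V7, V8, V10, V11, V12, V16), the co-parent-only contribution is {V5}.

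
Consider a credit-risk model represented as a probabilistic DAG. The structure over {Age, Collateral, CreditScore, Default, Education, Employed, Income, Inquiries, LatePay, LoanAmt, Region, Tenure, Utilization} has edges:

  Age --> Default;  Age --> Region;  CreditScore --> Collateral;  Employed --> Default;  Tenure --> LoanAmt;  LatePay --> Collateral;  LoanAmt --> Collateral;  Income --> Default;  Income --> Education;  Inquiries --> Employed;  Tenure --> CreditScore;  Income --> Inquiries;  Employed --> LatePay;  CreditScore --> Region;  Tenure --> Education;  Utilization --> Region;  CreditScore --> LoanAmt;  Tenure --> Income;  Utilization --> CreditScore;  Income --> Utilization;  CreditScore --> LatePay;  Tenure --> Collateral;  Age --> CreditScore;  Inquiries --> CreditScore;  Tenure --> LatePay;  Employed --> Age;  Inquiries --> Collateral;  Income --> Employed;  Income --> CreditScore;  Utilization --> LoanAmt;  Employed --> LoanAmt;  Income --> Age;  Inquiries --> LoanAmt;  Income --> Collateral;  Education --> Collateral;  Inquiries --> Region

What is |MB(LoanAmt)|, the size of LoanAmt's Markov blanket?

9

The Markov blanket of a node is its parents, its children, and the other parents of its children.
Pa(LoanAmt) = {CreditScore, Employed, Inquiries, Tenure, Utilization}.
LoanAmt's children: Collateral.
Parents of each child, excluding LoanAmt:
  Collateral also has parents CreditScore, Education, Income, Inquiries, LatePay, Tenure.
MB(LoanAmt) = {Collateral, CreditScore, Education, Employed, Income, Inquiries, LatePay, Tenure, Utilization}, which has 9 nodes.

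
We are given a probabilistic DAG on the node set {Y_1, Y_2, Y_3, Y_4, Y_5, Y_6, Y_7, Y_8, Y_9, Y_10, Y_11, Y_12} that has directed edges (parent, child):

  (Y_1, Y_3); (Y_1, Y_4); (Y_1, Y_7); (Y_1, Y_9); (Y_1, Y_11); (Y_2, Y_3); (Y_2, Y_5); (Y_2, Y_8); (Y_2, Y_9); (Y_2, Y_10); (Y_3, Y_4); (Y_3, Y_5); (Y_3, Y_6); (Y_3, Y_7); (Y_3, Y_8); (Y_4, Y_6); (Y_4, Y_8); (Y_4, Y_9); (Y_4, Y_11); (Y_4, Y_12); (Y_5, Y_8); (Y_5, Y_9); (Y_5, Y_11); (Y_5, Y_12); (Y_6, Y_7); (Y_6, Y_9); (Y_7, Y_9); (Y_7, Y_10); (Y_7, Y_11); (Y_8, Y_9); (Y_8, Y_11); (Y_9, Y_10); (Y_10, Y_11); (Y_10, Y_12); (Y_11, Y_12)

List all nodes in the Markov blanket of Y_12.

Recall MB(v) = parents ∪ children ∪ spouses, where spouses are the other parents of v's children.
Children of Y_12: none.
Y_12 has parents Y_4, Y_5, Y_10, Y_11.
Y_12 has no children, so there are no co-parents.
Taking the union gives {Y_4, Y_5, Y_10, Y_11}.

{Y_4, Y_5, Y_10, Y_11}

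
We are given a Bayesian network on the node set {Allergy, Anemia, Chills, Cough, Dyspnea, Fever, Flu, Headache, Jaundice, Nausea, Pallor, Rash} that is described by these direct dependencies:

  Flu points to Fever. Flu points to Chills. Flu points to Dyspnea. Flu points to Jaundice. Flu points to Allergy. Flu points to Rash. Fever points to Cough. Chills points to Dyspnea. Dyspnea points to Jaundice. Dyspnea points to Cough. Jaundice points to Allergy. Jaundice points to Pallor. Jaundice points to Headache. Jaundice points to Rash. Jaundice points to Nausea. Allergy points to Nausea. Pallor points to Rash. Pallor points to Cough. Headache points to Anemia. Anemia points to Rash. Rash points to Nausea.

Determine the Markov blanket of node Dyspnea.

{Chills, Cough, Fever, Flu, Jaundice, Pallor}

A node's Markov blanket = Pa ∪ Ch ∪ (parents of Ch other than the node itself).
Parents of Dyspnea: Chills, Flu.
Children of Dyspnea: Cough, Jaundice.
For each child, the remaining parents (spouses of Dyspnea):
  Jaundice: Flu
  Cough: Fever, Pallor
MB(Dyspnea) = {Chills, Cough, Fever, Flu, Jaundice, Pallor}.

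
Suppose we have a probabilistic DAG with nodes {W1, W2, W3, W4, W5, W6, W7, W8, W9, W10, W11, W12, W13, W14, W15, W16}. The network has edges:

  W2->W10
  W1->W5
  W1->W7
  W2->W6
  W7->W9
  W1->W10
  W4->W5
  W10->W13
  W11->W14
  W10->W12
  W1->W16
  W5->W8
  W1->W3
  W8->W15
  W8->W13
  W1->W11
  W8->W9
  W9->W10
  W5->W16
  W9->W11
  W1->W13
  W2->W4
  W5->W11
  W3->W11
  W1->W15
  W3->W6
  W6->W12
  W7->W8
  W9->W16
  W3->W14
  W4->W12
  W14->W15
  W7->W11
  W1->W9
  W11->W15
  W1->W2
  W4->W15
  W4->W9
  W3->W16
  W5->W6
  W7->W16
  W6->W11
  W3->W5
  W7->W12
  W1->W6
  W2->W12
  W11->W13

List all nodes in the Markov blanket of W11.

A node's Markov blanket = Pa ∪ Ch ∪ (parents of Ch other than the node itself).
Children of W11: W13, W14, W15.
Pa(W11) = {W1, W3, W5, W6, W7, W9}.
Parents of each child, excluding W11:
  W13's other parents are W1, W8, W10.
  W14 also has parent W3.
  parents(W15) \ {W11} = {W1, W4, W8, W14}.
Union: {W1, W3, W5, W6, W7, W9} ∪ {W13, W14, W15} ∪ {W1, W3, W4, W8, W10, W14} = {W1, W3, W4, W5, W6, W7, W8, W9, W10, W13, W14, W15}.

{W1, W3, W4, W5, W6, W7, W8, W9, W10, W13, W14, W15}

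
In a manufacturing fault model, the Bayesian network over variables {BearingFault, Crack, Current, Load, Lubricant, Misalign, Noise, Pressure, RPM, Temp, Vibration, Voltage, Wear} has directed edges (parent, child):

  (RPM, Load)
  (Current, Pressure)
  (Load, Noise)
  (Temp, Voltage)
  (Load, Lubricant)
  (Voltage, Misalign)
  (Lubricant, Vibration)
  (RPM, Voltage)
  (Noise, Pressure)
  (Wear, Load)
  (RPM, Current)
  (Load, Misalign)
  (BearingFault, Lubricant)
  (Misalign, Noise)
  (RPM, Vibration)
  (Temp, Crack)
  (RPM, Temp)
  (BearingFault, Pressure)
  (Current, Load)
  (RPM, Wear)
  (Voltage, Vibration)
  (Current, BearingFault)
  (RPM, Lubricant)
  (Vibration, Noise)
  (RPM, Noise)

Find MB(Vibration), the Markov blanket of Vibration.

Vibration's parents: Lubricant, RPM, Voltage.
Vibration has child Noise.
Co-parents of Vibration (other parents of its children):
  Noise: Load, Misalign, RPM
Union: {Lubricant, RPM, Voltage} ∪ {Noise} ∪ {Load, Misalign, RPM} = {Load, Lubricant, Misalign, Noise, RPM, Voltage}.

{Load, Lubricant, Misalign, Noise, RPM, Voltage}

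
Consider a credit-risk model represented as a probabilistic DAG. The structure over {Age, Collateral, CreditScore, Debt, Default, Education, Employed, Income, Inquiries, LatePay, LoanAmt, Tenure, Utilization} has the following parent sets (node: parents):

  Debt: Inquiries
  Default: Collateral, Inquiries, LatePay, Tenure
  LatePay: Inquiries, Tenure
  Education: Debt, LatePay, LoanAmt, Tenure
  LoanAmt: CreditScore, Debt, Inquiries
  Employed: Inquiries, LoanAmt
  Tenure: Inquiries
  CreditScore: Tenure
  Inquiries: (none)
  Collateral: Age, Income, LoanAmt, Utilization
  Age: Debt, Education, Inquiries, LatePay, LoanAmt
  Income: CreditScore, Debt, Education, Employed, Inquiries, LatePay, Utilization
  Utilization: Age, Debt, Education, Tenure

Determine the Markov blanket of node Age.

By definition, MB(Age) is built from Age's parents, Age's children, and the co-parents of Age.
Parents of Age: Debt, Education, Inquiries, LatePay, LoanAmt.
Age has children Collateral, Utilization.
Other parents of Age's children:
  Utilization's other parents are Debt, Education, Tenure.
  Collateral's other parents are Income, LoanAmt, Utilization.
MB(Age) = {Collateral, Debt, Education, Income, Inquiries, LatePay, LoanAmt, Tenure, Utilization}.

{Collateral, Debt, Education, Income, Inquiries, LatePay, LoanAmt, Tenure, Utilization}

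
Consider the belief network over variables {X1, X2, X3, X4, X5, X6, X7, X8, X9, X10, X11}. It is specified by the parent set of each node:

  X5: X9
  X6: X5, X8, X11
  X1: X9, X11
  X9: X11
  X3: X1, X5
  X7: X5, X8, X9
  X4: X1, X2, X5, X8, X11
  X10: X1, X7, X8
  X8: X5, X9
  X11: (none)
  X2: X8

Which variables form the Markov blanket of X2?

{X1, X4, X5, X8, X11}

Pa(X2) = {X8}.
Children of X2: X4.
Parents of each child, excluding X2:
  X4: X1, X5, X8, X11
So the Markov blanket of X2 is {X1, X4, X5, X8, X11}.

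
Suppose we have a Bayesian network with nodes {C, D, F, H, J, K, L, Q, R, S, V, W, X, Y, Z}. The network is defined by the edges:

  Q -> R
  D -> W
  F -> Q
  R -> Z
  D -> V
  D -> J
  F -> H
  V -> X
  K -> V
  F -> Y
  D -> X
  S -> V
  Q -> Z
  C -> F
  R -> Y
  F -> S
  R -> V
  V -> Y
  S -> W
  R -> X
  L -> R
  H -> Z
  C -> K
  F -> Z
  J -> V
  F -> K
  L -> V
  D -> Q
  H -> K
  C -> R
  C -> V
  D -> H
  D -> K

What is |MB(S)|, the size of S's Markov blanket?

9

The Markov blanket of a node is its parents, its children, and the other parents of its children.
Parents of S: F.
S has children V, W.
For each child, the remaining parents (spouses of S):
  V's other parents are C, D, J, K, L, R.
  parents(W) \ {S} = {D}.
MB(S) = {C, D, F, J, K, L, R, V, W}, which has 9 nodes.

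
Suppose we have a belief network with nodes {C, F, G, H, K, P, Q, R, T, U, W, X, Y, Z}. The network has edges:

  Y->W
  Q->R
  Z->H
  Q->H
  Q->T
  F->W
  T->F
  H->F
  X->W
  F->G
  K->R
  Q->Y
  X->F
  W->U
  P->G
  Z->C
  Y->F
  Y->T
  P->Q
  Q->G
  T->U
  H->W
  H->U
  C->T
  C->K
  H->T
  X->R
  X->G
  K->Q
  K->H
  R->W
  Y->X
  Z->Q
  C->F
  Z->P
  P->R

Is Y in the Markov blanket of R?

Y is a co-parent of R: both are parents of W.
So Y ∈ MB(R).

Yes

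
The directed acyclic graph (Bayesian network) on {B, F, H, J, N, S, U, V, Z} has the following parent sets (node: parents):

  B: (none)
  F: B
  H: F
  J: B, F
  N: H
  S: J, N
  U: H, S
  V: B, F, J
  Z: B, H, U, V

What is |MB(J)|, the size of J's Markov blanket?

By definition, MB(J) is built from J's parents, J's children, and the co-parents of J.
J has parents B, F.
Children of J: S, V.
Other parents of J's children:
  S: N
  V: B, F
MB(J) = {B, F, N, S, V}, which has 5 nodes.

5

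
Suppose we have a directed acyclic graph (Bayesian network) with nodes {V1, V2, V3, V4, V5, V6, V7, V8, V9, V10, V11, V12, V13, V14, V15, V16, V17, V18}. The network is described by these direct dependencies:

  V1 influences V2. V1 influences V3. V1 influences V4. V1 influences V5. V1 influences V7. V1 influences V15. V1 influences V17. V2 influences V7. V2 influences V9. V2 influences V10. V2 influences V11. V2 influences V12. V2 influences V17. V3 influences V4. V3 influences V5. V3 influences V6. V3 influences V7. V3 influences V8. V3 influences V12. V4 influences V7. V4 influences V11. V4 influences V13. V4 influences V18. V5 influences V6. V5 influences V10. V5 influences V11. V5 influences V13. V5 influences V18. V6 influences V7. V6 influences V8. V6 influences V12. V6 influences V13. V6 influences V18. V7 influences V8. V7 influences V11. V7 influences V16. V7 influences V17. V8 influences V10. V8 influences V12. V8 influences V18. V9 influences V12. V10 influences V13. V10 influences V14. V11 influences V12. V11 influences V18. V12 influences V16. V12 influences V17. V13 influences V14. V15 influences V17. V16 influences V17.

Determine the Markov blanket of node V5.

Pa(V5) = {V1, V3}.
V5's children: V6, V10, V11, V13, V18.
Co-parents of V5 (other parents of its children):
  V6 also has parent V3.
  V10's other parents are V2, V8.
  V11's other parents are V2, V4, V7.
  parents(V13) \ {V5} = {V4, V6, V10}.
  V18 also has parents V4, V6, V8, V11.
Union: {V1, V3} ∪ {V6, V10, V11, V13, V18} ∪ {V2, V3, V4, V6, V7, V8, V10, V11} = {V1, V2, V3, V4, V6, V7, V8, V10, V11, V13, V18}.

{V1, V2, V3, V4, V6, V7, V8, V10, V11, V13, V18}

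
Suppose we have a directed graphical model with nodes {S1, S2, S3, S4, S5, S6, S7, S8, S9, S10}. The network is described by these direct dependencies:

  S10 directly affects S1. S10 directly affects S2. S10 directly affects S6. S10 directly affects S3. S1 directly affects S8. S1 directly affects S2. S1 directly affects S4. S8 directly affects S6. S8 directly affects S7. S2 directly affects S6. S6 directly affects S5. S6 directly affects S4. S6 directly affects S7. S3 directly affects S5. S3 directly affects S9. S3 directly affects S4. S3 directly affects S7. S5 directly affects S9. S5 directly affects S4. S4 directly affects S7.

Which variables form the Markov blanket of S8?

{S1, S2, S3, S4, S6, S7, S10}

By definition, MB(S8) is built from S8's parents, S8's children, and the co-parents of S8.
Parents of S8: S1.
Children of S8: S6, S7.
For each child, the remaining parents (spouses of S8):
  S6's other parents are S2, S10.
  parents(S7) \ {S8} = {S3, S4, S6}.
Union: {S1} ∪ {S6, S7} ∪ {S2, S3, S4, S6, S10} = {S1, S2, S3, S4, S6, S7, S10}.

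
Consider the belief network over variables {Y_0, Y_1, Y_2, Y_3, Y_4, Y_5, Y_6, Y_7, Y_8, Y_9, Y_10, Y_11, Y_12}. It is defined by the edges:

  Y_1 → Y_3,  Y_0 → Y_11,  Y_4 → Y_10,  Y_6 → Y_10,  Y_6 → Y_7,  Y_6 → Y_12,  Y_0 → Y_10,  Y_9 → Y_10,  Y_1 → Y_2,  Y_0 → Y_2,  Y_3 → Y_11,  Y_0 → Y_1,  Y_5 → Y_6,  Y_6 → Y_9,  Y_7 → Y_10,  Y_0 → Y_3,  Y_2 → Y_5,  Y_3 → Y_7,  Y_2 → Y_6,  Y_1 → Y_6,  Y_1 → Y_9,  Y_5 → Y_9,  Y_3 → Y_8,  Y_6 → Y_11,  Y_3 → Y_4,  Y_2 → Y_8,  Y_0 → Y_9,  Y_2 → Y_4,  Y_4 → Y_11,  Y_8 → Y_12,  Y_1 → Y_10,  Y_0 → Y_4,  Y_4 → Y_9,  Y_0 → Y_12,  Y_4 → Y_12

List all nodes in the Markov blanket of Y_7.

{Y_0, Y_1, Y_3, Y_4, Y_6, Y_9, Y_10}

Y_7's children: Y_10.
Y_7 has parents Y_3, Y_6.
For each child, the remaining parents (spouses of Y_7):
  Y_10: Y_0, Y_1, Y_4, Y_6, Y_9
MB(Y_7) = {Y_0, Y_1, Y_3, Y_4, Y_6, Y_9, Y_10}.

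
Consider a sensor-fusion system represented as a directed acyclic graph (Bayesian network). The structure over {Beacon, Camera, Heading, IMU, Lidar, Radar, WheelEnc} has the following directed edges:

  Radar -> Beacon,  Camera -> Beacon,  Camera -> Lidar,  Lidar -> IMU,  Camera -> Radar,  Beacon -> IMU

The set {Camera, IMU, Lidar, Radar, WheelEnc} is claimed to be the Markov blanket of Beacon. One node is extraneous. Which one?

By definition, MB(Beacon) is built from Beacon's parents, Beacon's children, and the co-parents of Beacon.
Children of Beacon: IMU.
Pa(Beacon) = {Camera, Radar}.
Parents of each child, excluding Beacon:
  parents(IMU) \ {Beacon} = {Lidar}.
MB(Beacon) = {Camera, IMU, Lidar, Radar}.
WheelEnc is neither a parent, child, nor co-parent of Beacon, so it does not belong.

WheelEnc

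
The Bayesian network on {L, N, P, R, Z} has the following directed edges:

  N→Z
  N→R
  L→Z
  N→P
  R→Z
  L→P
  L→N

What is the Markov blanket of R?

By definition, MB(R) is built from R's parents, R's children, and the co-parents of R.
Parents of R: N.
R has child Z.
Parents of each child, excluding R:
  Z: L, N
Taking the union gives {L, N, Z}.

{L, N, Z}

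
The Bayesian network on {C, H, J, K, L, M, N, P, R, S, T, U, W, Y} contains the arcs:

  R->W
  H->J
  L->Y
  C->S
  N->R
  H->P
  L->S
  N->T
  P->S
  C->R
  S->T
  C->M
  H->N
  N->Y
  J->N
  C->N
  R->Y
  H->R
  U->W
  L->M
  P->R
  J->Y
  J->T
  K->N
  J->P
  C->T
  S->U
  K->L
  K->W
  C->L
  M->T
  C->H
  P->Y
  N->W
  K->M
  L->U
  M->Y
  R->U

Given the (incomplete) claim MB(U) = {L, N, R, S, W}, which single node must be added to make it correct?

U's parents: L, R, S.
U's children: W.
Parents of each child, excluding U:
  W: K, N, R
MB(U) = {K, L, N, R, S, W}.
Comparing with the claimed set, K is missing.

K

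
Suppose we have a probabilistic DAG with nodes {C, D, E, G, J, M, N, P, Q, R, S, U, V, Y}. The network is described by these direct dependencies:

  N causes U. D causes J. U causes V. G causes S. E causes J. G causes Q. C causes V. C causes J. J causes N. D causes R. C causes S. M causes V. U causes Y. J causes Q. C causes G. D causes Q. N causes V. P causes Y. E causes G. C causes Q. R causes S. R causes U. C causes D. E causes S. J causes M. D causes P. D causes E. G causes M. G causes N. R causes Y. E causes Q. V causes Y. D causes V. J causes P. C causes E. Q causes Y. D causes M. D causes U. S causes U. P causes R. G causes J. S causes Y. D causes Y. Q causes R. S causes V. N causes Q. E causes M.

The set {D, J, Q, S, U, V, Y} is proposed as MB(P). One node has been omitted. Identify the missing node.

R

The Markov blanket of a node is its parents, its children, and the other parents of its children.
P has children R, Y.
Parents of P: D, J.
Other parents of P's children:
  R: D, Q
  Y: D, Q, R, S, U, V
MB(P) = {D, J, Q, R, S, U, V, Y}.
Comparing with the claimed set, R is missing.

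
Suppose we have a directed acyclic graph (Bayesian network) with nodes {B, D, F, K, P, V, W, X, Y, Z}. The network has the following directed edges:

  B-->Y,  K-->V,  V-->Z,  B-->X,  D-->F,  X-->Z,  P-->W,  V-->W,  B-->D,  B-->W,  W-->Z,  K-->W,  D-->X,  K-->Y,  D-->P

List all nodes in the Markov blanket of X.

By definition, MB(X) is built from X's parents, X's children, and the co-parents of X.
Pa(X) = {B, D}.
Children of X: Z.
Parents of each child, excluding X:
  Z: V, W
So the Markov blanket of X is {B, D, V, W, Z}.

{B, D, V, W, Z}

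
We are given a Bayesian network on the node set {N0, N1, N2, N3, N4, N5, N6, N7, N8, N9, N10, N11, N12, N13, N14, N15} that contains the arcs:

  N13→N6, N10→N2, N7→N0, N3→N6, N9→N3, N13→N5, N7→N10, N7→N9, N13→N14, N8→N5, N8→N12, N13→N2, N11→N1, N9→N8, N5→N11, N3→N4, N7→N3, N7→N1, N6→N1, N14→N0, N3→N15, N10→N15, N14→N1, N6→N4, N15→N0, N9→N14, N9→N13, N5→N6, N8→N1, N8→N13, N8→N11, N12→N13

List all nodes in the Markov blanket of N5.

The Markov blanket of a node is its parents, its children, and the other parents of its children.
N5 has children N6, N11.
Pa(N5) = {N8, N13}.
For each child, the remaining parents (spouses of N5):
  parents(N11) \ {N5} = {N8}.
  N6 also has parents N3, N13.
Union: {N8, N13} ∪ {N6, N11} ∪ {N3, N8, N13} = {N3, N6, N8, N11, N13}.

{N3, N6, N8, N11, N13}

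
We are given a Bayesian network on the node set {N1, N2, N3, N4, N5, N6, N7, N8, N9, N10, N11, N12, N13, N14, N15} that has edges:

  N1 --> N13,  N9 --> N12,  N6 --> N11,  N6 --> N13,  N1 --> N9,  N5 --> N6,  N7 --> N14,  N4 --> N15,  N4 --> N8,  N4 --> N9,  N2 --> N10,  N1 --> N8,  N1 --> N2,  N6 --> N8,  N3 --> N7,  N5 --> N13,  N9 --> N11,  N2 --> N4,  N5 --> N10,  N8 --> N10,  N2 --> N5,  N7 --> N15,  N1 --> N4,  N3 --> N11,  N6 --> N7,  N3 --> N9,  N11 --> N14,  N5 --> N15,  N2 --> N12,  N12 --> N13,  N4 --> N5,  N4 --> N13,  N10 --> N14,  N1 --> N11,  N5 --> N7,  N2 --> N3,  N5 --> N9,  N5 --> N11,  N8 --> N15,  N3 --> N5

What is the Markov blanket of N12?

Children of N12: N13.
N12 has parents N2, N9.
For each child, the remaining parents (spouses of N12):
  N13: N1, N4, N5, N6
So the Markov blanket of N12 is {N1, N2, N4, N5, N6, N9, N13}.

{N1, N2, N4, N5, N6, N9, N13}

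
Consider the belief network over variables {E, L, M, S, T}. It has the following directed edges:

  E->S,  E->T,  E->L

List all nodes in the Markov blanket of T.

{E}

T has parent E.
T has no children.
T has no children, so there are no co-parents.
MB(T) = {E}.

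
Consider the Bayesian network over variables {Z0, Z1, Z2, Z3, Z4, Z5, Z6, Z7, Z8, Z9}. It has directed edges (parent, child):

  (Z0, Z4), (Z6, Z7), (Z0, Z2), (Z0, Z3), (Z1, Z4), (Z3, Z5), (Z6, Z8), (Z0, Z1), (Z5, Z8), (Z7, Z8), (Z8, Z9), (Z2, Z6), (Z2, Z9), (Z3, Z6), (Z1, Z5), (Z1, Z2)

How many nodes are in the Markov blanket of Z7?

Z7 has parent Z6.
Z7's children: Z8.
Co-parents of Z7 (other parents of its children):
  Z8's other parents are Z5, Z6.
MB(Z7) = {Z5, Z6, Z8}, which has 3 nodes.

3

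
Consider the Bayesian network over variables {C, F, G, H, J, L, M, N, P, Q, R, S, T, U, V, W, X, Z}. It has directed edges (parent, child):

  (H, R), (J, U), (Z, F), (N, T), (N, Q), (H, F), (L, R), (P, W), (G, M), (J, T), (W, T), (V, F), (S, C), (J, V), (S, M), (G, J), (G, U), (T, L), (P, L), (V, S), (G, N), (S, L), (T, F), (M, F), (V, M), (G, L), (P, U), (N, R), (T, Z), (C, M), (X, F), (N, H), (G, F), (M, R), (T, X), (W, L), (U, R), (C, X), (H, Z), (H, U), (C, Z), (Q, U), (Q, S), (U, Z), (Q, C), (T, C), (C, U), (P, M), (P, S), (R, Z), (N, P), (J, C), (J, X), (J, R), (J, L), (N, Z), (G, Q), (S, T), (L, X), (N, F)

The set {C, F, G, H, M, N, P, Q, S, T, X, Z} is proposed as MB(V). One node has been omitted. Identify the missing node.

J

V has parent J.
Children of V: F, M, S.
For each child, the remaining parents (spouses of V):
  parents(S) \ {V} = {P, Q}.
  M also has parents C, G, P, S.
  F's other parents are G, H, M, N, T, X, Z.
MB(V) = {C, F, G, H, J, M, N, P, Q, S, T, X, Z}.
Comparing with the claimed set, J is missing.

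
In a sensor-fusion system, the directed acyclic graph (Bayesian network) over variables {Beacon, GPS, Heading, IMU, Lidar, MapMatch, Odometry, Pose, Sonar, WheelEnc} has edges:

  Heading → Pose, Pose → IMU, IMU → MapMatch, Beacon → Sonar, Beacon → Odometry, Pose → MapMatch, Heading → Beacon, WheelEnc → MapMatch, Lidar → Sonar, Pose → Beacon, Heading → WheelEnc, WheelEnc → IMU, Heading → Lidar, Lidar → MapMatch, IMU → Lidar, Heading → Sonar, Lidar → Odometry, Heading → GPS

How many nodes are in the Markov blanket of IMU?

IMU has parents Pose, WheelEnc.
IMU has children Lidar, MapMatch.
Co-parents of IMU (other parents of its children):
  Lidar's other parent is Heading.
  parents(MapMatch) \ {IMU} = {Lidar, Pose, WheelEnc}.
MB(IMU) = {Heading, Lidar, MapMatch, Pose, WheelEnc}, which has 5 nodes.

5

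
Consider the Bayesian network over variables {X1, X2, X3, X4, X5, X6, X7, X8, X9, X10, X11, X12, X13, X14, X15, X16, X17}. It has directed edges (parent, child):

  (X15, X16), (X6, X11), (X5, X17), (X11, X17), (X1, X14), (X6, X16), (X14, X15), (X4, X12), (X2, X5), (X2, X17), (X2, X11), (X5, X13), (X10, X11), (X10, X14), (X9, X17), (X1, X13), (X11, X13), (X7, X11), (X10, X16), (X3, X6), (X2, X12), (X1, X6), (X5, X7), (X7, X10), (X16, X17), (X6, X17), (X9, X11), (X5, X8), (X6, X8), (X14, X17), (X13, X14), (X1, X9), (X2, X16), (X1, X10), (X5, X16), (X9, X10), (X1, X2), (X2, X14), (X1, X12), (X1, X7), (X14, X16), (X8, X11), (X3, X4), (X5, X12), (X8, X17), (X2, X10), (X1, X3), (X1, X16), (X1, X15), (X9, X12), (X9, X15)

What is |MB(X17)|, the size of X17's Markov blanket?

8

The Markov blanket of a node is its parents, its children, and the other parents of its children.
X17's parents: X2, X5, X6, X8, X9, X11, X14, X16.
X17 has no children.
X17 has no children, so there are no co-parents.
MB(X17) = {X2, X5, X6, X8, X9, X11, X14, X16}, which has 8 nodes.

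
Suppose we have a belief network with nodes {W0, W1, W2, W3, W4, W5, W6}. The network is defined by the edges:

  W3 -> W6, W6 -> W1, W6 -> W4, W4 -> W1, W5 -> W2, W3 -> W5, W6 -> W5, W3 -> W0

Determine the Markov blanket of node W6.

Recall MB(v) = parents ∪ children ∪ spouses, where spouses are the other parents of v's children.
W6's parents: W3.
Children of W6: W1, W4, W5.
Other parents of W6's children:
  W5: W3
  W4: —
  W1: W4
Taking the union gives {W1, W3, W4, W5}.

{W1, W3, W4, W5}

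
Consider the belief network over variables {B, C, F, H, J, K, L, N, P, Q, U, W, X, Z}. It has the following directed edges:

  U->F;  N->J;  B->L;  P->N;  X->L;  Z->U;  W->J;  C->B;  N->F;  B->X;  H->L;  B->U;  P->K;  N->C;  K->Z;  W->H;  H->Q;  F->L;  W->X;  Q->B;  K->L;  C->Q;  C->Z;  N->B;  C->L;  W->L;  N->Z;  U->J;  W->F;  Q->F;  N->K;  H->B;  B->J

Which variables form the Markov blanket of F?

Parents of F: N, Q, U, W.
F's children: L.
Parents of each child, excluding F:
  L's other parents are B, C, H, K, W, X.
So the Markov blanket of F is {B, C, H, K, L, N, Q, U, W, X}.

{B, C, H, K, L, N, Q, U, W, X}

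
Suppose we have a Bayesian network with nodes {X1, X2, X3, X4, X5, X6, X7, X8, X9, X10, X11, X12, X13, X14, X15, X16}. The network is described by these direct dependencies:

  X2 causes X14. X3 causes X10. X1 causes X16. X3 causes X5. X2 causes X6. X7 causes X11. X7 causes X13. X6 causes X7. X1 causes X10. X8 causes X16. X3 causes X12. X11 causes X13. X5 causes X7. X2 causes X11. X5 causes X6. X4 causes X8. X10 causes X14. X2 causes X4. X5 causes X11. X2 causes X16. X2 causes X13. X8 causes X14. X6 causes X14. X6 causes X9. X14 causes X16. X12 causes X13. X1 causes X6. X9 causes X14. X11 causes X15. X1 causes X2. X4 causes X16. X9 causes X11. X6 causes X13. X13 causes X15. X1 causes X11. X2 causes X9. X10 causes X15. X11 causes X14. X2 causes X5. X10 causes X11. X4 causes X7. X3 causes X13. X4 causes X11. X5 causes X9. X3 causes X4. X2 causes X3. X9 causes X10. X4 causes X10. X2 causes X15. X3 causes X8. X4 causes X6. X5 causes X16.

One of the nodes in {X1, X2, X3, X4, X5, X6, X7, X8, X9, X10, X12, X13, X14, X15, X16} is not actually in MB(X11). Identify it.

X11's parents: X1, X2, X4, X5, X7, X9, X10.
X11's children: X13, X14, X15.
Parents of each child, excluding X11:
  parents(X13) \ {X11} = {X2, X3, X6, X7, X12}.
  parents(X14) \ {X11} = {X2, X6, X8, X9, X10}.
  parents(X15) \ {X11} = {X2, X10, X13}.
MB(X11) = {X1, X2, X3, X4, X5, X6, X7, X8, X9, X10, X12, X13, X14, X15}.
X16 is neither a parent, child, nor co-parent of X11, so it does not belong.

X16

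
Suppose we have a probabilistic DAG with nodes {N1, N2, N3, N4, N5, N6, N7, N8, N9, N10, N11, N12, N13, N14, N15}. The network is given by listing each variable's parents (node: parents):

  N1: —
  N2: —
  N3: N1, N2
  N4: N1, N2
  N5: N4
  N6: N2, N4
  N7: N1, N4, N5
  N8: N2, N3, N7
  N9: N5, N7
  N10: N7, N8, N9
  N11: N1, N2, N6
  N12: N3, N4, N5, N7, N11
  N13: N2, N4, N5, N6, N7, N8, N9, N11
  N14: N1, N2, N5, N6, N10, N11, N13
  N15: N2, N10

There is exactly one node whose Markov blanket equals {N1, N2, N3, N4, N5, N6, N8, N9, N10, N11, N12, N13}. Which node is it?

N7

The target node must have every member of {N1, N2, N3, N4, N5, N6, N8, N9, N10, N11, N12, N13} as a parent, child, or co-parent, and no others.
Parents of N7: N1, N4, N5; children: N8, N9, N10, N12, N13; co-parents: N2, N3, N4, N5, N6, N8, N9, N11.
These exactly cover the given set, so the node is N7.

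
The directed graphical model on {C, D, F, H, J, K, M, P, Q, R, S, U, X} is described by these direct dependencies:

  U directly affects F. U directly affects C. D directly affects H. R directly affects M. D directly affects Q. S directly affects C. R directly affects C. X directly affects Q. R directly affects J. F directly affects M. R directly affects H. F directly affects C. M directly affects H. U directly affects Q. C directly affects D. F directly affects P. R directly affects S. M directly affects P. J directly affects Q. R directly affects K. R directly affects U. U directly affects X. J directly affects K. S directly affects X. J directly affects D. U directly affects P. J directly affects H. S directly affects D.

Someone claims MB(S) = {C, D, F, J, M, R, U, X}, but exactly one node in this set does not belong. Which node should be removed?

Parents of S: R.
Ch(S) = {C, D, X}.
For each child, the remaining parents (spouses of S):
  parents(C) \ {S} = {F, R, U}.
  D's other parents are C, J.
  parents(X) \ {S} = {U}.
MB(S) = {C, D, F, J, R, U, X}.
M is neither a parent, child, nor co-parent of S, so it does not belong.

M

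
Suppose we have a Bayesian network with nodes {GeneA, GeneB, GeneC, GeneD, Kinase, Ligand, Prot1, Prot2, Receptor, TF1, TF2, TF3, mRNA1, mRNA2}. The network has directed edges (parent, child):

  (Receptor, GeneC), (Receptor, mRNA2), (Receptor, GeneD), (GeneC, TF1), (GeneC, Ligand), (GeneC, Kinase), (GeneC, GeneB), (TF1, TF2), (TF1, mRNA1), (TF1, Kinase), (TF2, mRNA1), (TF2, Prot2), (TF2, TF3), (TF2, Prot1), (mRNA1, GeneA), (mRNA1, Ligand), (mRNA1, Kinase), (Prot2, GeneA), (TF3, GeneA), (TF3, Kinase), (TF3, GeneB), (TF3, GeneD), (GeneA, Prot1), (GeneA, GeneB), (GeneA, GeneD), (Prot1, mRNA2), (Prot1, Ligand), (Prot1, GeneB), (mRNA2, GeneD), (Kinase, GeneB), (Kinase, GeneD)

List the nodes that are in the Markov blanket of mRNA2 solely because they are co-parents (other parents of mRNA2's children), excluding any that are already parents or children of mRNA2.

{GeneA, Kinase, TF3}

Children of mRNA2: GeneD.
  GeneD: GeneA, Kinase, Receptor, TF3
Excluding nodes already adjacent to mRNA2 (GeneD, Prot1, Receptor), the co-parent-only contribution is {GeneA, Kinase, TF3}.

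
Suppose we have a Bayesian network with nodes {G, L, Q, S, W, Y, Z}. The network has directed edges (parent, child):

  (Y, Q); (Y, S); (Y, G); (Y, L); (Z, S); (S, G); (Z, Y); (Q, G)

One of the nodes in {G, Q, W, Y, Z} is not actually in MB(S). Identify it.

W

Recall MB(v) = parents ∪ children ∪ spouses, where spouses are the other parents of v's children.
Children of S: G.
S has parents Y, Z.
Parents of each child, excluding S:
  G also has parents Q, Y.
MB(S) = {G, Q, Y, Z}.
W is neither a parent, child, nor co-parent of S, so it does not belong.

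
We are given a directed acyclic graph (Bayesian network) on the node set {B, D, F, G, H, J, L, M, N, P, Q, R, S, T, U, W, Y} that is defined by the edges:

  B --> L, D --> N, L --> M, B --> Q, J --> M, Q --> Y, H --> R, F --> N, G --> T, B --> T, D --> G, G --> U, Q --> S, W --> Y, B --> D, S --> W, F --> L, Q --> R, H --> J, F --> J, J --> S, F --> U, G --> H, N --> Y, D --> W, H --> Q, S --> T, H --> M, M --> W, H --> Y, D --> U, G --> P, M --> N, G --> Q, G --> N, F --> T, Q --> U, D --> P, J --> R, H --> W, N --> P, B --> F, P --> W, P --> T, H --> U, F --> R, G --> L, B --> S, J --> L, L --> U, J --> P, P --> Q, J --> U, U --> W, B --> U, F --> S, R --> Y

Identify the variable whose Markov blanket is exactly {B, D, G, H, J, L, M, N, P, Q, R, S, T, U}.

F

The target node must have every member of {B, D, G, H, J, L, M, N, P, Q, R, S, T, U} as a parent, child, or co-parent, and no others.
Parents of F: B; children: J, L, N, R, S, T, U; co-parents: B, D, G, H, J, L, M, P, Q, S.
These exactly cover the given set, so the node is F.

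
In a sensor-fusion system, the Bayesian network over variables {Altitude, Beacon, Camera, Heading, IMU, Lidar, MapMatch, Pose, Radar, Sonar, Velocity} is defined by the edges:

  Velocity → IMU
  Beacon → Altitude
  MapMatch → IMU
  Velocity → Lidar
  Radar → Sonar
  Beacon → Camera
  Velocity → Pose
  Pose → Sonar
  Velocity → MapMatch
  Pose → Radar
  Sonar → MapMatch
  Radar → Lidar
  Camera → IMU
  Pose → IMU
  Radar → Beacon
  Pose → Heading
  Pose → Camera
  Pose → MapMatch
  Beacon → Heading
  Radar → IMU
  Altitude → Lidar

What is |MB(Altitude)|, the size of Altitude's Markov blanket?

The Markov blanket of a node is its parents, its children, and the other parents of its children.
Altitude has parent Beacon.
Children of Altitude: Lidar.
Co-parents of Altitude (other parents of its children):
  parents(Lidar) \ {Altitude} = {Radar, Velocity}.
MB(Altitude) = {Beacon, Lidar, Radar, Velocity}, which has 4 nodes.

4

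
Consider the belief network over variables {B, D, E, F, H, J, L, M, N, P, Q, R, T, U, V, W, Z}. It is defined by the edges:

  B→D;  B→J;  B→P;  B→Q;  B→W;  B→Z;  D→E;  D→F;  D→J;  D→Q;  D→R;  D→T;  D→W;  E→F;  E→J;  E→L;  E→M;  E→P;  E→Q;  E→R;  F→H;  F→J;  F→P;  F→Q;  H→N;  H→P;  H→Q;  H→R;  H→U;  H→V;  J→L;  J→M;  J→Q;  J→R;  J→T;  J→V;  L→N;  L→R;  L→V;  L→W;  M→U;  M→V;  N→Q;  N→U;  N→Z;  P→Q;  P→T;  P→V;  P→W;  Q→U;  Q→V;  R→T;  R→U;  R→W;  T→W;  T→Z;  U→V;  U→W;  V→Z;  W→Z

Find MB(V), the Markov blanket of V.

{B, H, J, L, M, N, P, Q, T, U, W, Z}

A node's Markov blanket = Pa ∪ Ch ∪ (parents of Ch other than the node itself).
Pa(V) = {H, J, L, M, P, Q, U}.
V has child Z.
Other parents of V's children:
  Z: B, N, T, W
Taking the union gives {B, H, J, L, M, N, P, Q, T, U, W, Z}.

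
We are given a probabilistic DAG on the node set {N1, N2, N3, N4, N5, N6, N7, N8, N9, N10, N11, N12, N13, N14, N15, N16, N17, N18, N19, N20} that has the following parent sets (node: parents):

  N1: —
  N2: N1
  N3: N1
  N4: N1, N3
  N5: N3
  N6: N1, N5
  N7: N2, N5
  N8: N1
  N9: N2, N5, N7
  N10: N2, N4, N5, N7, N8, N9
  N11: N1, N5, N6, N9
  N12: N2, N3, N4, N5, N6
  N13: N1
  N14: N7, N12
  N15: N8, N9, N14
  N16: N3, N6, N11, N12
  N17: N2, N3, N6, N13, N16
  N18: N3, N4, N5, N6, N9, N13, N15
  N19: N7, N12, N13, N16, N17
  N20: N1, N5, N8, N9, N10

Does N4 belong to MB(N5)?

N4 is a co-parent of N5: both are parents of N10, N12, N18.
So N4 ∈ MB(N5).

Yes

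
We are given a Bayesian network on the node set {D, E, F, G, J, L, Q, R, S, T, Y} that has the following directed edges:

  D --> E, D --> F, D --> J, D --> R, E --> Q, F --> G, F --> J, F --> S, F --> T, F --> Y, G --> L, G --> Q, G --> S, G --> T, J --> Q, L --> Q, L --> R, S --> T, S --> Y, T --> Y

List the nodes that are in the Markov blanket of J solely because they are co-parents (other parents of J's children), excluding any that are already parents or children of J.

{E, G, L}

Children of J: Q.
  Q's other parents are E, G, L.
Excluding nodes already adjacent to J (D, F, Q), the co-parent-only contribution is {E, G, L}.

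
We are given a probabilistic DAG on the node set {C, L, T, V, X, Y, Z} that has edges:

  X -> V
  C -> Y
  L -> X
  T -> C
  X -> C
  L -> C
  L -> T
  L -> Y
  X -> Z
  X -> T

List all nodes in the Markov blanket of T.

{C, L, X}

T's parents: L, X.
T's children: C.
Other parents of T's children:
  C: L, X
So the Markov blanket of T is {C, L, X}.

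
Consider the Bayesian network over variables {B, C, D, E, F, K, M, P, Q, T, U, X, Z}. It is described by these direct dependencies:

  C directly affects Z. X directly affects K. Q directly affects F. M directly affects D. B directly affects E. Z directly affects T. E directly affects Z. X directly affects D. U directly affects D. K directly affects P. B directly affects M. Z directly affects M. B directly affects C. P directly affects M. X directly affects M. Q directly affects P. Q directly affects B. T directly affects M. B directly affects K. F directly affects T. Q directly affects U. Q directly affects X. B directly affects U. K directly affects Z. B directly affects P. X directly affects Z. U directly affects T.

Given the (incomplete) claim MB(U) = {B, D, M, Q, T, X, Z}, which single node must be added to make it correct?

U's children: D, T.
Parents of U: B, Q.
Co-parents of U (other parents of its children):
  T: F, Z
  D: M, X
MB(U) = {B, D, F, M, Q, T, X, Z}.
Comparing with the claimed set, F is missing.

F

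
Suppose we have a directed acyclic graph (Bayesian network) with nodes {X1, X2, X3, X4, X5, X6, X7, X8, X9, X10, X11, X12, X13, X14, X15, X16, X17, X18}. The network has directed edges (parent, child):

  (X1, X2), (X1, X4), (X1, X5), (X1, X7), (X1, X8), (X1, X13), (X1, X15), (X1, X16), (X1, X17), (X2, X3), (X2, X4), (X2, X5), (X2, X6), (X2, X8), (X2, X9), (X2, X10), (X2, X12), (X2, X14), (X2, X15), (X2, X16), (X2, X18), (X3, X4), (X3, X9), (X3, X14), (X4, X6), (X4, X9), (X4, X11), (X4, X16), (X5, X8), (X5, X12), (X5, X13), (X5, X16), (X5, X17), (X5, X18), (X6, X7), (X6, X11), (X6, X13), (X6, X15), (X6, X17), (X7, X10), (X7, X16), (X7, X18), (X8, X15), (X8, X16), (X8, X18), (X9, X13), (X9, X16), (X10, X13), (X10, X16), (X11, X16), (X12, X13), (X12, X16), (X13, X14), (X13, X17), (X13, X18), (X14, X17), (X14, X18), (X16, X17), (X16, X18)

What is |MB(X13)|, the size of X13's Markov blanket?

14

Parents of X13: X1, X5, X6, X9, X10, X12.
Ch(X13) = {X14, X17, X18}.
Other parents of X13's children:
  X14's other parents are X2, X3.
  X17 also has parents X1, X5, X6, X14, X16.
  X18's other parents are X2, X5, X7, X8, X14, X16.
MB(X13) = {X1, X2, X3, X5, X6, X7, X8, X9, X10, X12, X14, X16, X17, X18}, which has 14 nodes.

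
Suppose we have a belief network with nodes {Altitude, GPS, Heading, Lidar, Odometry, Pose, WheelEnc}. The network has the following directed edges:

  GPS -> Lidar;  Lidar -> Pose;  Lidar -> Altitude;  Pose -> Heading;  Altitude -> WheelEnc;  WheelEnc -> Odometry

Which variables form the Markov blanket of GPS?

{Lidar}

GPS has no parents.
GPS has child Lidar.
Parents of each child, excluding GPS:
  Lidar has no other parent.
MB(GPS) = {Lidar}.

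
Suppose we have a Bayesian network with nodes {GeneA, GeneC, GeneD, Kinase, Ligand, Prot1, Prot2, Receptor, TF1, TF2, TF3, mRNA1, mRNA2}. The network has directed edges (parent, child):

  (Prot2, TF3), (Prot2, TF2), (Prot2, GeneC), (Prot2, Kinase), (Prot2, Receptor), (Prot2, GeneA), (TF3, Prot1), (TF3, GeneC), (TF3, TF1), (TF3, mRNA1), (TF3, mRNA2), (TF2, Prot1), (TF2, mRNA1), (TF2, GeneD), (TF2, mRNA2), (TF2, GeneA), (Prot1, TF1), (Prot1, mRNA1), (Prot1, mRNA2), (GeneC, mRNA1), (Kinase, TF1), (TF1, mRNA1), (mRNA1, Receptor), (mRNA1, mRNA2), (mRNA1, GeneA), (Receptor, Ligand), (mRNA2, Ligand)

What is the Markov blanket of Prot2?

{GeneA, GeneC, Kinase, Receptor, TF2, TF3, mRNA1}

Recall MB(v) = parents ∪ children ∪ spouses, where spouses are the other parents of v's children.
Prot2 has no parents.
Prot2's children: GeneA, GeneC, Kinase, Receptor, TF2, TF3.
For each child, the remaining parents (spouses of Prot2):
  TF3: no additional parents.
  TF2: no additional parents.
  parents(GeneC) \ {Prot2} = {TF3}.
  Kinase has no other parent.
  parents(Receptor) \ {Prot2} = {mRNA1}.
  GeneA also has parents TF2, mRNA1.
So the Markov blanket of Prot2 is {GeneA, GeneC, Kinase, Receptor, TF2, TF3, mRNA1}.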